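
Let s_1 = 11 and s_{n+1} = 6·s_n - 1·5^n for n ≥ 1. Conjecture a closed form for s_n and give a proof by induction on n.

Computing the first terms: s_1 = 11, s_2 = 61, s_3 = 341. This suggests s_n = 5^n + 6^n.
Base case (n = 1): the formula gives 11 = 11 = s_1.
Suppose the result is true for n = p, so s_p = 5^p + 6^p.
Then s_{p+1} = 6·s_p - 1·5^p = 6·(5^p + 6^p) - 1·5^p = 5^(p + 1) + 6^(p + 1),
which is the claimed formula at n = p+1.
By the principle of mathematical induction, the result holds for all n ≥ 1.

s_n = 5^n + 6^n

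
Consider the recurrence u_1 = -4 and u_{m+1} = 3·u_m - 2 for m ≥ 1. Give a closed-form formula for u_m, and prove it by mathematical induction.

u_m = -5·3^(m - 1) + 1

Computing the first terms: u_1 = -4, u_2 = -14, u_3 = -44. This suggests u_m = -5·3^(m - 1) + 1.
When m = 1: the formula gives -4 = -4 = u_1.
Inductive step: suppose the statement holds for some i ≥ 1, so u_i = -5·3^(i - 1) + 1.
Then u_{i+1} = 3·u_i - 2 = 3·(-5·3^(i - 1) + 1) - 2 = -5·3^i + 1 = -5·3^((i+1) - 1) + 1,
which is the claimed formula at m = i+1.
By induction, the statement is established for all m ≥ 1.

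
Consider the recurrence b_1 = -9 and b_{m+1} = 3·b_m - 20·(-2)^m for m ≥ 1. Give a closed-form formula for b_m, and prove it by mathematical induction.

b_m = (-2)^(m + 2) - 3^(m - 1)

Computing the first terms: b_1 = -9, b_2 = 13, b_3 = -41. This suggests b_m = (-2)^(m + 2) - 3^(m - 1).
Base step (m = 1): the formula gives -9 = -9 = b_1.
Suppose the result is true for m = p, so b_p = (-2)^(p + 2) - 3^(p - 1).
Then b_{p+1} = 3·b_p - 20·(-2)^p = 3·((-2)^(p + 2) - 3^(p - 1)) - 20·(-2)^p = (-2)^(p + 3) - 3^p = (-2)^((p+1) + 2) - 3^((p+1) - 1),
which is the claimed formula at m = p+1.
Hence, by induction on m, the claim holds for every m ≥ 1.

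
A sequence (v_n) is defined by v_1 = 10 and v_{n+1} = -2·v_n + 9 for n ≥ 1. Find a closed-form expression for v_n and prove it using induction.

v_n = 7(-2)^(n - 1) + 3

Computing the first terms: v_1 = 10, v_2 = -11, v_3 = 31. This suggests v_n = 7(-2)^(n - 1) + 3.
When n = 1: the formula gives 10 = 10 = v_1.
For the inductive step, assume it holds for an arbitrary k ≥ 1, so v_k = 7(-2)^(k - 1) + 3.
Then v_{k+1} = -2·v_k + 9 = -2·(7(-2)^(k - 1) + 3) + 9 = 7(-2)^k + 3 = 7(-2)^((k+1) - 1) + 3,
which is the claimed formula at n = k+1.
Hence, by induction on n, the claim holds for every n ≥ 1.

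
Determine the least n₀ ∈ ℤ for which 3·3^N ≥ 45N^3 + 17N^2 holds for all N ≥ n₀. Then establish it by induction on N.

At N = 8: 19683 < 24128, so the inequality fails and n₀ ≥ 9. We prove 3·3^N ≥ 45N^3 + 17N^2 for all N ≥ 9.
Base step (N = 9): 3·3^N = 59049 and 45N^3 + 17N^2 = 34182, so 59049 ≥ 34182.
Inductive step: assume the claim holds for N = i, so 3·3^i ≥ 45i^3 + 17i^2.
Then 3·3^(i + 1) = 3·(3·3^i) ≥ 3·(45i^3 + 17i^2).
Also, for i ≥ 9 we have 3·(45i^3 + 17i^2) ≥ 45(i+1)^3 + 17(i+1)^2, since 3·(45i^3 + 17i^2) − (45(i+1)^3 + 17(i+1)^2) = 90i^3 - 101i^2 - 169i - 62, which is nonnegative for all i ≥ 9.
Combining, 3·3^(i + 1) ≥ 45(i+1)^3 + 17(i+1)^2.
By the principle of mathematical induction, the result holds for all N ≥ 9.
Hence the smallest such n₀ is 9.

n₀ = 9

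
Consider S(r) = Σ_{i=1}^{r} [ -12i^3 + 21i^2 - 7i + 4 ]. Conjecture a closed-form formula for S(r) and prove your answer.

We claim S(r) = -r(3r^3 - r^2 - 4r - 4) for all r ≥ 1.
Base step (r = 1): S(1) = 6, and the closed form gives 6. They agree.
Inductive step: assume the claim holds for r = i, so S(i) = i(-3i^3 + i^2 + 4i + 4).
Then S(i+1) = S(i) + (-12i^3 - 15i^2 - i + 6) = (i(-3i^3 + i^2 + 4i + 4)) + (-12i^3 - 15i^2 - i + 6).
Simplifying, S(i+1) = -(i + 1)(3i^3 + 8i^2 + 3i - 6) = -(i+1)(3(i+1)^3 - (i+1)^2 - 4(i+1) - 4),
which is the closed form with r = i+1.
This completes the induction.

S(r) = -r(3r^3 - r^2 - 4r - 4)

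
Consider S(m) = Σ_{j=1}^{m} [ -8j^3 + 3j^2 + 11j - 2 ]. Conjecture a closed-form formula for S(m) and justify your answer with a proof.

S(m) = -m(2m^3 + 3m^2 - 5m - 4)

We claim S(m) = -m(2m^3 + 3m^2 - 5m - 4) for all m ≥ 1.
Base step (m = 1): S(1) = 4, and the closed form gives 4. They agree.
Suppose the result is true for m = j, so S(j) = j(-2j^3 - 3j^2 + 5j + 4).
Then S(j+1) = S(j) + (-8j^3 - 21j^2 - 7j + 4) = (j(-2j^3 - 3j^2 + 5j + 4)) + (-8j^3 - 21j^2 - 7j + 4).
Simplifying, S(j+1) = -(j + 1)(2j^3 + 9j^2 + 7j - 4) = -(j+1)(2(j+1)^3 + 3(j+1)^2 - 5(j+1) - 4),
which is the closed form with m = j+1.
By the principle of mathematical induction, the result holds for all m ≥ 1.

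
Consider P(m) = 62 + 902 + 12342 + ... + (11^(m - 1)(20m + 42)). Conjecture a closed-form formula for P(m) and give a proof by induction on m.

P(m) = 2·11^m(m + 2) - 4

We claim P(m) = 2·11^m(m + 2) - 4 for all m ≥ 1.
Base case (m = 1): P(1) = 62, and the closed form gives 62. They agree.
Suppose the result is true for m = j, so P(j) = 2·11^j(j + 2) - 4.
Then P(j+1) = P(j) + (11^j(20j + 62)) = (2·11^j(j + 2) - 4) + (11^j(20j + 62)).
Simplifying, P(j+1) = 22·11^j·j + 66·11^j - 4 = 2·11^(j+1)((j+1) + 2) - 4,
which is the closed form with m = j+1.
By the principle of mathematical induction, the result holds for all m ≥ 1.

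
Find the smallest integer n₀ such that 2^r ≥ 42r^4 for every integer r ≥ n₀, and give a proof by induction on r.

n₀ = 24

At r = 23: 8388608 < 11753322, so the inequality fails and n₀ ≥ 24. We prove 2^r ≥ 42r^4 for all r ≥ 24.
When r = 24: 2^r = 16777216 and 42r^4 = 13934592, so 16777216 ≥ 13934592.
Suppose the result is true for r = p, so 2^p ≥ 42p^4.
Then 2^(p + 1) = 2·(2^p) ≥ 2·(42p^4).
Also, for p ≥ 24 we have 2·(42p^4) ≥ 42(p+1)^4, since 2 ≥ (1 + 1/p)^4 for all p ≥ 24.
Combining, 2^(p + 1) ≥ 42(p+1)^4.
By the principle of mathematical induction, the result holds for all r ≥ 24.
Hence the smallest such n₀ is 24.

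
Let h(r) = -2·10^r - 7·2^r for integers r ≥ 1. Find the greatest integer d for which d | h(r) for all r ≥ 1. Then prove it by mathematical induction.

Computing the first values: h(1) = -34 and h(2) = -228; gcd(-34, -228) = 2, so d ≤ 2.
We prove 2 | -2·10^r - 7·2^r for all r ≥ 1 by induction on r.
When r = 1: h(1) = -34 = 2·(-17), so 2 | h(1).
Suppose the result is true for r = j, i.e. 2 | h(j). Then
h(j+1) − 10·h(j) = (-2·10^(j+1) - 7·2^(j+1)) − 10·(-2·10^j - 7·2^j) = (-7)·2^j·(2 − 10) = (56)·2^j. Since 2 | h(j) by the inductive hypothesis, 2 | 10·h(j); and 2 | 56 since 56 = 2·28. Therefore 2 | h(j+1).
Hence, by induction on r, the claim holds for every r ≥ 1.
Therefore the largest such d is 2.

d = 2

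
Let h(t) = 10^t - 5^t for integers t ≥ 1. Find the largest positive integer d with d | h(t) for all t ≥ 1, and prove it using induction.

d = 5

Computing the first values: h(1) = 5 and h(2) = 75; gcd(5, 75) = 5, so d ≤ 5.
We prove 5 | 10^t - 5^t for all t ≥ 1 by induction on t.
Base step (t = 1): h(1) = 5 = 5·(1), so 5 | h(1).
Suppose the result is true for t = p, i.e. 5 | h(p). Then
10^{p+1} − 5^{p+1} = 10·10^p − 5·5^p = 10·(10^p − 5^p) + (5)·5^p. The first term is divisible by 5 by the inductive hypothesis, and the second term (5)·5^p is divisible by 5 since 5 | 5. Hence 5 | h(p+1).
By the principle of mathematical induction, the result holds for all t ≥ 1.
Therefore the largest such d is 5.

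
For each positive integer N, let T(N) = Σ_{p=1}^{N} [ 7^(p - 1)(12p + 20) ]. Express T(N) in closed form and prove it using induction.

We claim T(N) = 7^N(2N + 3) - 3 for all N ≥ 1.
Base step (N = 1): T(1) = 32, and the closed form gives 32. They agree.
For the inductive step, assume it holds for an arbitrary p ≥ 1, so T(p) = 7^p(2p + 3) - 3.
Then T(p+1) = T(p) + (7^p(12p + 32)) = (7^p(2p + 3) - 3) + (7^p(12p + 32)).
Simplifying, T(p+1) = 14·7^p·p + 35·7^p - 3 = 7^(p+1)(2(p+1) + 3) - 3,
which is the closed form with N = p+1.
Hence, by induction on N, the claim holds for every N ≥ 1.

T(N) = 7^N(2N + 3) - 3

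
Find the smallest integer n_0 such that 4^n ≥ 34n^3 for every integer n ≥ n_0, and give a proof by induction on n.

n_0 = 7

At n = 6: 4096 < 7344, so the inequality fails and n_0 ≥ 7. We prove 4^n ≥ 34n^3 for all n ≥ 7.
For the base case n = 7: 4^n = 16384 and 34n^3 = 11662, so 16384 ≥ 11662.
For the inductive step, assume it holds for an arbitrary p ≥ 7, so 4^p ≥ 34p^3.
Then 4^(p + 1) = 4·(4^p) ≥ 4·(34p^3).
Also, for p ≥ 7 we have 4·(34p^3) ≥ 34(p+1)^3, since 4 ≥ (1 + 1/p)^3 for all p ≥ 7.
Combining, 4^(p + 1) ≥ 34(p+1)^3.
By the principle of mathematical induction, the result holds for all n ≥ 7.
Hence the smallest such n_0 is 7.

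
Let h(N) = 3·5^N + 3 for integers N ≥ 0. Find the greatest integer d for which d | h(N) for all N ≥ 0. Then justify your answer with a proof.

Computing the first values: h(0) = 6 and h(1) = 18; gcd(6, 18) = 6, so d ≤ 6.
We prove 6 | 3·5^N + 3 for all N ≥ 0 by induction on N.
For the base case N = 0: h(0) = 6 = 6·(1), so 6 | h(0).
Inductive step: suppose the statement holds for some r ≥ 0, i.e. 6 | h(r). Then
h(r+1) = 3·5^(r+1) + 3 = 5·(3·5^r + 3) - 12 = 5·h(r) - 12. The first term is divisible by 6 by the inductive hypothesis, and -12 is divisible by 6. Hence 6 | h(r+1).
By the principle of mathematical induction, the result holds for all N ≥ 0.
Therefore the largest such d is 6.

d = 6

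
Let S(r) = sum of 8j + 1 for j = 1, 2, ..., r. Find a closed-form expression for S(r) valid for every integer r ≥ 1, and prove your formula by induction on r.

S(r) = r(4r + 5)

We claim S(r) = r(4r + 5) for all r ≥ 1.
Base case (r = 1): S(1) = 9, and the closed form gives 9. They agree.
Inductive step: suppose the statement holds for some j ≥ 1, so S(j) = j(4j + 5).
Then S(j+1) = S(j) + (8j + 9) = (j(4j + 5)) + (8j + 9).
Simplifying, S(j+1) = (j + 1)(4j + 9) = (j+1)(4(j+1) + 5),
which is the closed form with r = j+1.
Hence, by induction on r, the claim holds for every r ≥ 1.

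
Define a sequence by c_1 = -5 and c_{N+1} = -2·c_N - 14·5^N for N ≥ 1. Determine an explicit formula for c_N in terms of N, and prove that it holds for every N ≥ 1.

c_N = 5(-2)^(N - 1) - 2·5^N

Computing the first terms: c_1 = -5, c_2 = -60, c_3 = -230. This suggests c_N = 5(-2)^(N - 1) - 2·5^N.
For the base case N = 1: the formula gives -5 = -5 = c_1.
Suppose the result is true for N = p, so c_p = 5(-2)^(p - 1) - 2·5^p.
Then c_{p+1} = -2·c_p - 14·5^p = -2·(5(-2)^(p - 1) - 2·5^p) - 14·5^p = 5(-2)^p - 2·5^(p + 1) = 5(-2)^((p+1) - 1) - 2·5^(p+1),
which is the claimed formula at N = p+1.
By the principle of mathematical induction, the result holds for all N ≥ 1.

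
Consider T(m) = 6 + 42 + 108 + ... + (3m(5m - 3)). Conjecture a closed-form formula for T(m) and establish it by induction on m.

T(m) = m(m + 1)(5m - 2)

We claim T(m) = m(m + 1)(5m - 2) for all m ≥ 1.
Base case (m = 1): T(1) = 6, and the closed form gives 6. They agree.
Inductive step: suppose the statement holds for some p ≥ 1, so T(p) = p(5p^2 + 3p - 2).
Then T(p+1) = T(p) + (3(p + 1)(5p + 2)) = (p(5p^2 + 3p - 2)) + (3(p + 1)(5p + 2)).
Simplifying, T(p+1) = (p + 1)(p + 2)(5p + 3) = (p+1)((p+1) + 1)(5(p+1) - 2),
which is the closed form with m = p+1.
By the principle of mathematical induction, the result holds for all m ≥ 1.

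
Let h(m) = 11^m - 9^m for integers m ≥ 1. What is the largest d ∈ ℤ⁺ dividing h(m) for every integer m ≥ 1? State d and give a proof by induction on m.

d = 2

Computing the first values: h(1) = 2 and h(2) = 40; gcd(2, 40) = 2, so d ≤ 2.
We prove 2 | 11^m - 9^m for all m ≥ 1 by induction on m.
Base case (m = 1): h(1) = 2 = 2·(1), so 2 | h(1).
For the inductive step, assume it holds for an arbitrary k ≥ 1, i.e. 2 | h(k). Then
11^{k+1} − 9^{k+1} = 11·11^k − 9·9^k = 11·(11^k − 9^k) + (2)·9^k. The first term is divisible by 2 by the inductive hypothesis, and the second term (2)·9^k is divisible by 2 since 2 | 2. Hence 2 | h(k+1).
Hence, by induction on m, the claim holds for every m ≥ 1.
Therefore the largest such d is 2.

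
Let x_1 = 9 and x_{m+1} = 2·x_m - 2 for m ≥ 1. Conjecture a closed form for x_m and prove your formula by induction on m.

x_m = 7·2^(m - 1) + 2

Computing the first terms: x_1 = 9, x_2 = 16, x_3 = 30. This suggests x_m = 7·2^(m - 1) + 2.
Base case (m = 1): the formula gives 9 = 9 = x_1.
Suppose the result is true for m = r, so x_r = 7·2^(r - 1) + 2.
Then x_{r+1} = 2·x_r - 2 = 2·(7·2^(r - 1) + 2) - 2 = 7·2^r + 2 = 7·2^((r+1) - 1) + 2,
which is the claimed formula at m = r+1.
By induction, the statement is established for all m ≥ 1.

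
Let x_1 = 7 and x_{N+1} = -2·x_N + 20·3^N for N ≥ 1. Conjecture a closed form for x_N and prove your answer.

Computing the first terms: x_1 = 7, x_2 = 46, x_3 = 88. This suggests x_N = -5(-2)^(N - 1) + 4·3^N.
Base step (N = 1): the formula gives 7 = 7 = x_1.
Suppose the result is true for N = r, so x_r = -5(-2)^(r - 1) + 4·3^r.
Then x_{r+1} = -2·x_r + 20·3^r = -2·(-5(-2)^(r - 1) + 4·3^r) + 20·3^r = -5(-2)^r + 4·3^(r + 1) = -5(-2)^((r+1) - 1) + 4·3^(r+1),
which is the claimed formula at N = r+1.
By induction, the statement is established for all N ≥ 1.

x_N = -5(-2)^(N - 1) + 4·3^N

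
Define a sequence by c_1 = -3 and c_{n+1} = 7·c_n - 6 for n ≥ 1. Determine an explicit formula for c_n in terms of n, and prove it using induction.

c_n = -4·7^(n - 1) + 1

Computing the first terms: c_1 = -3, c_2 = -27, c_3 = -195. This suggests c_n = -4·7^(n - 1) + 1.
For the base case n = 1: the formula gives -3 = -3 = c_1.
Inductive step: assume the claim holds for n = i, so c_i = -4·7^(i - 1) + 1.
Then c_{i+1} = 7·c_i - 6 = 7·(-4·7^(i - 1) + 1) - 6 = -4·7^i + 1 = -4·7^((i+1) - 1) + 1,
which is the claimed formula at n = i+1.
By induction, the statement is established for all n ≥ 1.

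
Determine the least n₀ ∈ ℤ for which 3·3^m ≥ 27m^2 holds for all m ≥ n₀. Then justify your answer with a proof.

At m = 4: 243 < 432, so the inequality fails and n₀ ≥ 5. We prove 3·3^m ≥ 27m^2 for all m ≥ 5.
Base step (m = 5): 3·3^m = 729 and 27m^2 = 675, so 729 ≥ 675.
Inductive step: assume the claim holds for m = k, so 3·3^k ≥ 27k^2.
Then 3·3^(k + 1) = 3·(3·3^k) ≥ 3·(27k^2).
Also, for k ≥ 5 we have 3·(27k^2) ≥ 27(k+1)^2, since 3 ≥ (1 + 1/k)^2 for all k ≥ 5.
Combining, 3·3^(k + 1) ≥ 27(k+1)^2.
This completes the induction.
Hence the smallest such n₀ is 5.

n₀ = 5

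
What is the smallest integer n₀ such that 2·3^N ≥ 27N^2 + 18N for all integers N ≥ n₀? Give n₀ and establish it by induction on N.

n₀ = 6

At N = 5: 486 < 765, so the inequality fails and n₀ ≥ 6. We prove 2·3^N ≥ 27N^2 + 18N for all N ≥ 6.
For the base case N = 6: 2·3^N = 1458 and 27N^2 + 18N = 1080, so 1458 ≥ 1080.
Suppose the result is true for N = j, so 2·3^j ≥ 27j^2 + 18j.
Then 2·3^(j + 1) = 3·(2·3^j) ≥ 3·(27j^2 + 18j).
Also, for j ≥ 6 we have 3·(27j^2 + 18j) ≥ 27(j+1)^2 + 18(j+1), since 3·(27j^2 + 18j) − (27(j+1)^2 + 18(j+1)) = 54j^2 - 18j - 45, which is nonnegative for all j ≥ 6.
Combining, 2·3^(j + 1) ≥ 27(j+1)^2 + 18(j+1).
By the principle of mathematical induction, the result holds for all N ≥ 6.
Hence the smallest such n₀ is 6.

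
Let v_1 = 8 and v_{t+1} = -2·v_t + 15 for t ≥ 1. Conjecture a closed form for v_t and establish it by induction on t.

Computing the first terms: v_1 = 8, v_2 = -1, v_3 = 17. This suggests v_t = 3(-2)^(t - 1) + 5.
For the base case t = 1: the formula gives 8 = 8 = v_1.
Inductive step: assume the claim holds for t = m, so v_m = 3(-2)^(m - 1) + 5.
Then v_{m+1} = -2·v_m + 15 = -2·(3(-2)^(m - 1) + 5) + 15 = 3(-2)^m + 5 = 3(-2)^((m+1) - 1) + 5,
which is the claimed formula at t = m+1.
Hence, by induction on t, the claim holds for every t ≥ 1.

v_t = 3(-2)^(t - 1) + 5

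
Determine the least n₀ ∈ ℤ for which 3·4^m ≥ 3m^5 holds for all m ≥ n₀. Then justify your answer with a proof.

At m = 7: 49152 < 50421, so the inequality fails and n₀ ≥ 8. We prove 3·4^m ≥ 3m^5 for all m ≥ 8.
Base step (m = 8): 3·4^m = 196608 and 3m^5 = 98304, so 196608 ≥ 98304.
For the inductive step, assume it holds for an arbitrary i ≥ 8, so 3·4^i ≥ 3i^5.
Then 3·4^(i + 1) = 4·(3·4^i) ≥ 4·(3i^5).
Also, for i ≥ 8 we have 4·(3i^5) ≥ 3(i+1)^5, since 4 ≥ (1 + 1/i)^5 for all i ≥ 8.
Combining, 3·4^(i + 1) ≥ 3(i+1)^5.
Hence, by induction on m, the claim holds for every m ≥ 8.
Hence the smallest such n₀ is 8.

n₀ = 8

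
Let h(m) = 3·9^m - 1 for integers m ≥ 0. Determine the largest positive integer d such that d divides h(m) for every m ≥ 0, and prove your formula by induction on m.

Computing the first values: h(0) = 2 and h(1) = 26; gcd(2, 26) = 2, so d ≤ 2.
We prove 2 | 3·9^m - 1 for all m ≥ 0 by induction on m.
Base case (m = 0): h(0) = 2 = 2·(1), so 2 | h(0).
For the inductive step, assume it holds for an arbitrary p ≥ 0, i.e. 2 | h(p). Then
h(p+1) = 3·9^(p+1) - 1 = 9·(3·9^p - 1) + 8 = 9·h(p) + 8. The first term is divisible by 2 by the inductive hypothesis, and 8 is divisible by 2. Hence 2 | h(p+1).
This completes the induction.
Therefore the largest such d is 2.

d = 2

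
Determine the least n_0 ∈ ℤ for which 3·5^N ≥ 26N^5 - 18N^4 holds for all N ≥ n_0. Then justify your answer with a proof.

n_0 = 8

At N = 7: 234375 < 393764, so the inequality fails and n_0 ≥ 8. We prove 3·5^N ≥ 26N^5 - 18N^4 for all N ≥ 8.
For the base case N = 8: 3·5^N = 1171875 and 26N^5 - 18N^4 = 778240, so 1171875 ≥ 778240.
Inductive step: assume the claim holds for N = j, so 3·5^j ≥ 26j^5 - 18j^4.
Then 3·5^(j + 1) = 5·(3·5^j) ≥ 5·(26j^5 - 18j^4).
Also, for j ≥ 8 we have 5·(26j^5 - 18j^4) ≥ 26(j+1)^5 - 18(j+1)^4, since 5·(26j^5 - 18j^4) − (26(j+1)^5 - 18(j+1)^4) = 104j^5 - 202j^4 - 188j^3 - 152j^2 - 58j - 8, which is nonnegative for all j ≥ 8.
Combining, 3·5^(j + 1) ≥ 26(j+1)^5 - 18(j+1)^4.
By induction, the statement is established for all N ≥ 8.
Hence the smallest such n_0 is 8.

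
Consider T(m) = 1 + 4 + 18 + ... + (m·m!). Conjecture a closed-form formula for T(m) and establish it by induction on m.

We claim T(m) = (m + 1)! - 1 for all m ≥ 1.
When m = 1: T(1) = 1, and the closed form gives 1. They agree.
Inductive step: assume the claim holds for m = r, so T(r) = (r + 1)! - 1.
Then T(r+1) = T(r) + ((r + 1)(r + 1)!) = ((r + 1)! - 1) + ((r + 1)(r + 1)!).
Simplifying, T(r+1) = ((r+1) + 1)! - 1,
which is the closed form with m = r+1.
By the principle of mathematical induction, the result holds for all m ≥ 1.

T(m) = (m + 1)! - 1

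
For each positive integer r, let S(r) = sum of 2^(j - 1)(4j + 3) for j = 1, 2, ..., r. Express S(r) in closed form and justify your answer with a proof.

S(r) = 2^r(4r - 1) + 1

We claim S(r) = 2^r(4r - 1) + 1 for all r ≥ 1.
When r = 1: S(1) = 7, and the closed form gives 7. They agree.
Inductive step: assume the claim holds for r = j, so S(j) = 2^j(4j - 1) + 1.
Then S(j+1) = S(j) + (2^j(4j + 7)) = (2^j(4j - 1) + 1) + (2^j(4j + 7)).
Simplifying, S(j+1) = 8·2^j·j + 6·2^j + 1 = 2^(j+1)(4(j+1) - 1) + 1,
which is the closed form with r = j+1.
By induction, the statement is established for all r ≥ 1.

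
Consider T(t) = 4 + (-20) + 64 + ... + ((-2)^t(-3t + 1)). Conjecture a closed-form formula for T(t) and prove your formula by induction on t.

T(t) = (-2)^(t + 1)t

We claim T(t) = (-2)^(t + 1)t for all t ≥ 1.
Base case (t = 1): T(1) = 4, and the closed form gives 4. They agree.
For the inductive step, assume it holds for an arbitrary p ≥ 1, so T(p) = (-2)^(p + 1)p.
Then T(p+1) = T(p) + (2(-2)^p(3p + 2)) = ((-2)^(p + 1)p) + (2(-2)^p(3p + 2)).
Simplifying, T(p+1) = (-2)^(p + 2)(p + 1) = (-2)^((p+1) + 1)(p+1),
which is the closed form with t = p+1.
By the principle of mathematical induction, the result holds for all t ≥ 1.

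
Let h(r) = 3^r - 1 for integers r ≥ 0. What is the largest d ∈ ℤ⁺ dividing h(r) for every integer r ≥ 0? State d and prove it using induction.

Computing the first values: h(0) = 0 and h(1) = 2; gcd(0, 2) = 2, so d ≤ 2.
We prove 2 | 3^r - 1 for all r ≥ 0 by induction on r.
Base case (r = 0): h(0) = 0 = 2·(0), so 2 | h(0).
Suppose the result is true for r = p, i.e. 2 | h(p). Then
h(p+1) = 3^(p+1) - 1 = 3·(3^p - 1) + 2 = 3·h(p) + 2. The first term is divisible by 2 by the inductive hypothesis, and 2 is divisible by 2. Hence 2 | h(p+1).
By the principle of mathematical induction, the result holds for all r ≥ 0.
Therefore the largest such d is 2.

d = 2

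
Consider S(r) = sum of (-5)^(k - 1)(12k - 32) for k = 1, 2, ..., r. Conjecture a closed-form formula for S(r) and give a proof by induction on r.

S(r) = (-5)^r(-2r + 5) - 5

We claim S(r) = (-5)^r(-2r + 5) - 5 for all r ≥ 1.
For the base case r = 1: S(1) = -20, and the closed form gives -20. They agree.
Inductive step: assume the claim holds for r = k, so S(k) = (-5)^k(-2k + 5) - 5.
Then S(k+1) = S(k) + ((-5)^k(12k - 20)) = ((-5)^k(-2k + 5) - 5) + ((-5)^k(12k - 20)).
Simplifying, S(k+1) = 10(-5)^k·k - 15(-5)^k - 5 = (-5)^(k+1)(-2(k+1) + 5) - 5,
which is the closed form with r = k+1.
Hence, by induction on r, the claim holds for every r ≥ 1.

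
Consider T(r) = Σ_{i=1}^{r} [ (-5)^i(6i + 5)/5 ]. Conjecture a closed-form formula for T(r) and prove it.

T(r) = (-5)^r(r + 1) - 1

We claim T(r) = (-5)^r(r + 1) - 1 for all r ≥ 1.
For the base case r = 1: T(1) = -11, and the closed form gives -11. They agree.
Inductive step: suppose the statement holds for some i ≥ 1, so T(i) = (-5)^i(i + 1) - 1.
Then T(i+1) = T(i) + ((-5)^i(-6i - 11)) = ((-5)^i(i + 1) - 1) + ((-5)^i(-6i - 11)).
Simplifying, T(i+1) = -5(-5)^i·i - 10(-5)^i - 1 = (-5)^(i+1)((i+1) + 1) - 1,
which is the closed form with r = i+1.
By induction, the statement is established for all r ≥ 1.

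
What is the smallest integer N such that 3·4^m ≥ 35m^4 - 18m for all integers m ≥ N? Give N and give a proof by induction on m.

At m = 7: 49152 < 83909, so the inequality fails and N ≥ 8. We prove 3·4^m ≥ 35m^4 - 18m for all m ≥ 8.
For the base case m = 8: 3·4^m = 196608 and 35m^4 - 18m = 143216, so 196608 ≥ 143216.
Inductive step: suppose the statement holds for some p ≥ 8, so 3·4^p ≥ 35p^4 - 18p.
Then 3·4^(p + 1) = 4·(3·4^p) ≥ 4·(35p^4 - 18p).
Also, for p ≥ 8 we have 4·(35p^4 - 18p) ≥ 35(p+1)^4 - 18(p+1), since 4·(35p^4 - 18p) − (35(p+1)^4 - 18(p+1)) = 105p^4 - 140p^3 - 210p^2 - 194p - 17, which is nonnegative for all p ≥ 8.
Combining, 3·4^(p + 1) ≥ 35(p+1)^4 - 18(p+1).
By the principle of mathematical induction, the result holds for all m ≥ 8.
Hence the smallest such N is 8.

N = 8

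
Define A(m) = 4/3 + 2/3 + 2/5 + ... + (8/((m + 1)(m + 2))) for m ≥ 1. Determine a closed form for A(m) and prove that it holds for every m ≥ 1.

We claim A(m) = 4m/(m + 2) for all m ≥ 1.
For the base case m = 1: A(1) = 4/3, and the closed form gives 4/3. They agree.
Suppose the result is true for m = r, so A(r) = 4r/(r + 2).
Then A(r+1) = A(r) + (8/((r + 2)(r + 3))) = (4r/(r + 2)) + (8/((r + 2)(r + 3))).
Simplifying, A(r+1) = 4(r + 1)/(r + 3) = 4(r+1)/((r+1) + 2),
which is the closed form with m = r+1.
By the principle of mathematical induction, the result holds for all m ≥ 1.

A(m) = 4m/(m + 2)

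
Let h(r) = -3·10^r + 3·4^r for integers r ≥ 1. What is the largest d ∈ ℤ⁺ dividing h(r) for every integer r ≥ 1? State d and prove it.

d = 18

Computing the first values: h(1) = -18 and h(2) = -252; gcd(-18, -252) = 18, so d ≤ 18.
We prove 18 | -3·10^r + 3·4^r for all r ≥ 1 by induction on r.
When r = 1: h(1) = -18 = 18·(-1), so 18 | h(1).
Inductive step: assume the claim holds for r = p, i.e. 18 | h(p). Then
h(p+1) − 10·h(p) = (-3·10^(p+1) + 3·4^(p+1)) − 10·(-3·10^p + 3·4^p) = (3)·4^p·(4 − 10) = (-18)·4^p. Since 18 | h(p) by the inductive hypothesis, 18 | 10·h(p); and 18 | -18 since -18 = 18·-1. Therefore 18 | h(p+1).
Hence, by induction on r, the claim holds for every r ≥ 1.
Therefore the largest such d is 18.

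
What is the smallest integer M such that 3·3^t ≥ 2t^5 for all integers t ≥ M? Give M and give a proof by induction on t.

M = 11

At t = 10: 177147 < 200000, so the inequality fails and M ≥ 11. We prove 3·3^t ≥ 2t^5 for all t ≥ 11.
When t = 11: 3·3^t = 531441 and 2t^5 = 322102, so 531441 ≥ 322102.
Suppose the result is true for t = k, so 3·3^k ≥ 2k^5.
Then 3·3^(k + 1) = 3·(3·3^k) ≥ 3·(2k^5).
Also, for k ≥ 11 we have 3·(2k^5) ≥ 2(k+1)^5, since 3 ≥ (1 + 1/k)^5 for all k ≥ 11.
Combining, 3·3^(k + 1) ≥ 2(k+1)^5.
By the principle of mathematical induction, the result holds for all t ≥ 11.
Hence the smallest such M is 11.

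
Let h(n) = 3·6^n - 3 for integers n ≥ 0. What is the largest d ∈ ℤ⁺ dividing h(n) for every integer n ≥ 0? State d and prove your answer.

d = 15

Computing the first values: h(0) = 0 and h(1) = 15; gcd(0, 15) = 15, so d ≤ 15.
We prove 15 | 3·6^n - 3 for all n ≥ 0 by induction on n.
Base case (n = 0): h(0) = 0 = 15·(0), so 15 | h(0).
For the inductive step, assume it holds for an arbitrary p ≥ 0, i.e. 15 | h(p). Then
h(p+1) = 3·6^(p+1) - 3 = 6·(3·6^p - 3) + 15 = 6·h(p) + 15. The first term is divisible by 15 by the inductive hypothesis, and 15 is divisible by 15. Hence 15 | h(p+1).
By induction, the statement is established for all n ≥ 0.
Therefore the largest such d is 15.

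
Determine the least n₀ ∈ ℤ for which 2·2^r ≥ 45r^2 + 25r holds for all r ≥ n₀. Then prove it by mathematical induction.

At r = 11: 4096 < 5720, so the inequality fails and n₀ ≥ 12. We prove 2·2^r ≥ 45r^2 + 25r for all r ≥ 12.
Base case (r = 12): 2·2^r = 8192 and 45r^2 + 25r = 6780, so 8192 ≥ 6780.
Inductive step: suppose the statement holds for some m ≥ 12, so 2·2^m ≥ 45m^2 + 25m.
Then 2·2^(m + 1) = 2·(2·2^m) ≥ 2·(45m^2 + 25m).
Also, for m ≥ 12 we have 2·(45m^2 + 25m) ≥ 45(m+1)^2 + 25(m+1), since 2·(45m^2 + 25m) − (45(m+1)^2 + 25(m+1)) = 45m^2 - 65m - 70, which is nonnegative for all m ≥ 12.
Combining, 2·2^(m + 1) ≥ 45(m+1)^2 + 25(m+1).
This completes the induction.
Hence the smallest such n₀ is 12.

n₀ = 12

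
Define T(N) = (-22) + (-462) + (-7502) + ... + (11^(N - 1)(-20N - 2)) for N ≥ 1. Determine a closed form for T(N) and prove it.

We claim T(N) = -2·11^N·N for all N ≥ 1.
Base case (N = 1): T(1) = -22, and the closed form gives -22. They agree.
For the inductive step, assume it holds for an arbitrary i ≥ 1, so T(i) = -2·11^i·i.
Then T(i+1) = T(i) + (11^i(-20i - 22)) = (-2·11^i·i) + (11^i(-20i - 22)).
Simplifying, T(i+1) = 22·11^i(-i - 1) = -2·11^(i+1)·(i+1),
which is the closed form with N = i+1.
By induction, the statement is established for all N ≥ 1.

T(N) = -2·11^N·N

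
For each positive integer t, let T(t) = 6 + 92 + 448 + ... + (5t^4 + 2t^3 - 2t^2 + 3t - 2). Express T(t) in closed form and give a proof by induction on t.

We claim T(t) = t(t^2 + t + 1)(t^2 + 2t - 1) for all t ≥ 1.
Base case (t = 1): T(1) = 6, and the closed form gives 6. They agree.
Inductive step: assume the claim holds for t = m, so T(m) = m(m^4 + 3m^3 + 2m^2 + m - 1).
Then T(m+1) = T(m) + (5m^4 + 22m^3 + 34m^2 + 25m + 6) = (m(m^4 + 3m^3 + 2m^2 + m - 1)) + (5m^4 + 22m^3 + 34m^2 + 25m + 6).
Simplifying, T(m+1) = (m + 1)(m^2 + 3m + 3)(m^2 + 4m + 2) = (m+1)((m+1)^2 + (m+1) + 1)((m+1)^2 + 2(m+1) - 1),
which is the closed form with t = m+1.
Hence, by induction on t, the claim holds for every t ≥ 1.

T(t) = t(t^2 + t + 1)(t^2 + 2t - 1)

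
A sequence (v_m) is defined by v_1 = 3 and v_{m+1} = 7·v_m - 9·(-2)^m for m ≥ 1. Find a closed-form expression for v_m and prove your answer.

Computing the first terms: v_1 = 3, v_2 = 39, v_3 = 237. This suggests v_m = (-2)^m + 5·7^(m - 1).
Base case (m = 1): the formula gives 3 = 3 = v_1.
Inductive step: assume the claim holds for m = k, so v_k = (-2)^k + 5·7^(k - 1).
Then v_{k+1} = 7·v_k - 9·(-2)^k = 7·((-2)^k + 5·7^(k - 1)) - 9·(-2)^k = (-2)^(k + 1) + 5·7^k = (-2)^(k+1) + 5·7^((k+1) - 1),
which is the claimed formula at m = k+1.
By induction, the statement is established for all m ≥ 1.

v_m = (-2)^m + 5·7^(m - 1)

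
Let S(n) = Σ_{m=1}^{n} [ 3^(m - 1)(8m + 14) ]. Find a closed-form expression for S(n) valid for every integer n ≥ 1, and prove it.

We claim S(n) = 3^n(4n + 5) - 5 for all n ≥ 1.
For the base case n = 1: S(1) = 22, and the closed form gives 22. They agree.
Inductive step: assume the claim holds for n = m, so S(m) = 3^m(4m + 5) - 5.
Then S(m+1) = S(m) + (3^m(8m + 22)) = (3^m(4m + 5) - 5) + (3^m(8m + 22)).
Simplifying, S(m+1) = 12·3^m·m + 27·3^m - 5 = 3^(m+1)(4(m+1) + 5) - 5,
which is the closed form with n = m+1.
By the principle of mathematical induction, the result holds for all n ≥ 1.

S(n) = 3^n(4n + 5) - 5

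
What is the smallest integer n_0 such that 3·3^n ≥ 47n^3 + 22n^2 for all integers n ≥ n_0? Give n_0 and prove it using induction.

At n = 8: 19683 < 25472, so the inequality fails and n_0 ≥ 9. We prove 3·3^n ≥ 47n^3 + 22n^2 for all n ≥ 9.
When n = 9: 3·3^n = 59049 and 47n^3 + 22n^2 = 36045, so 59049 ≥ 36045.
For the inductive step, assume it holds for an arbitrary j ≥ 9, so 3·3^j ≥ 47j^3 + 22j^2.
Then 3·3^(j + 1) = 3·(3·3^j) ≥ 3·(47j^3 + 22j^2).
Also, for j ≥ 9 we have 3·(47j^3 + 22j^2) ≥ 47(j+1)^3 + 22(j+1)^2, since 3·(47j^3 + 22j^2) − (47(j+1)^3 + 22(j+1)^2) = 94j^3 - 97j^2 - 185j - 69, which is nonnegative for all j ≥ 9.
Combining, 3·3^(j + 1) ≥ 47(j+1)^3 + 22(j+1)^2.
By the principle of mathematical induction, the result holds for all n ≥ 9.
Hence the smallest such n_0 is 9.

n_0 = 9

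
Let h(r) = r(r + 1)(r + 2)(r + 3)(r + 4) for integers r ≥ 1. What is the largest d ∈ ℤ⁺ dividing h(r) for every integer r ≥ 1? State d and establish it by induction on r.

d = 120

Computing the first values: h(1) = 120 and h(2) = 720; gcd(120, 720) = 120, so d ≤ 120.
We prove 120 | r(r + 1)(r + 2)(r + 3)(r + 4) for all r ≥ 1 by induction on r.
Base case (r = 1): h(1) = 120 = 120·(1), so 120 | h(1).
For the inductive step, assume it holds for an arbitrary i ≥ 1, i.e. 120 | h(i). Then
h(i+1) − h(i) = (i+1)·(i+2)·(i+3)·(i+4)·(i+5) − i·(i+1)·(i+2)·(i+3)·(i+4) = (i+1)·(i+2)·(i+3)·(i+4)·[(i+5) − i] = 5·(i+1)·(i+2)·(i+3)·(i+4). The product of 4 consecutive integers is divisible by (4)! = 24, so h(i+1) − h(i) is divisible by 5·24 = 120. By the inductive hypothesis 120 | h(i), hence 120 | h(i+1).
By induction, the statement is established for all r ≥ 1.
Therefore the largest such d is 120.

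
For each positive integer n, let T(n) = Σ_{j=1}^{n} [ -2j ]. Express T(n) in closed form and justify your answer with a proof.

We claim T(n) = -n(n + 1) for all n ≥ 1.
When n = 1: T(1) = -2, and the closed form gives -2. They agree.
Suppose the result is true for n = j, so T(j) = j(-j - 1).
Then T(j+1) = T(j) + (-2j - 2) = (j(-j - 1)) + (-2j - 2).
Simplifying, T(j+1) = -(j + 1)(j + 2) = -(j+1)((j+1) + 1),
which is the closed form with n = j+1.
Hence, by induction on n, the claim holds for every n ≥ 1.

T(n) = -n(n + 1)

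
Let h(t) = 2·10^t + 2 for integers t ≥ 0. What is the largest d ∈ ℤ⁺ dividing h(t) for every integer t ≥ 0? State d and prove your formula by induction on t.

d = 2

Computing the first values: h(0) = 4 and h(1) = 22; gcd(4, 22) = 2, so d ≤ 2.
We prove 2 | 2·10^t + 2 for all t ≥ 0 by induction on t.
Base step (t = 0): h(0) = 4 = 2·(2), so 2 | h(0).
Inductive step: suppose the statement holds for some m ≥ 0, i.e. 2 | h(m). Then
h(m+1) = 2·10^(m+1) + 2 = 10·(2·10^m + 2) - 18 = 10·h(m) - 18. The first term is divisible by 2 by the inductive hypothesis, and -18 is divisible by 2. Hence 2 | h(m+1).
Hence, by induction on t, the claim holds for every t ≥ 0.
Therefore the largest such d is 2.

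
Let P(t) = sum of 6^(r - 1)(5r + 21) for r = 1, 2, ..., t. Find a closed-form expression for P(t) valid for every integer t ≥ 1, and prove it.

We claim P(t) = 6^t(t + 4) - 4 for all t ≥ 1.
When t = 1: P(1) = 26, and the closed form gives 26. They agree.
Inductive step: suppose the statement holds for some r ≥ 1, so P(r) = 6^r(r + 4) - 4.
Then P(r+1) = P(r) + (6^r(5r + 26)) = (6^r(r + 4) - 4) + (6^r(5r + 26)).
Simplifying, P(r+1) = 6·6^r·r + 30·6^r - 4 = 6^(r+1)((r+1) + 4) - 4,
which is the closed form with t = r+1.
By the principle of mathematical induction, the result holds for all t ≥ 1.

P(t) = 6^t(t + 4) - 4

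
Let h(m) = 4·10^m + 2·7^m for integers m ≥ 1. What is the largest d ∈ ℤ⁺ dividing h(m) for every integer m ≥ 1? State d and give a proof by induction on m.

d = 6

Computing the first values: h(1) = 54 and h(2) = 498; gcd(54, 498) = 6, so d ≤ 6.
We prove 6 | 4·10^m + 2·7^m for all m ≥ 1 by induction on m.
For the base case m = 1: h(1) = 54 = 6·(9), so 6 | h(1).
Inductive step: assume the claim holds for m = k, i.e. 6 | h(k). Then
h(k+1) − 10·h(k) = (4·10^(k+1) + 2·7^(k+1)) − 10·(4·10^k + 2·7^k) = (2)·7^k·(7 − 10) = (-6)·7^k. Since 6 | h(k) by the inductive hypothesis, 6 | 10·h(k); and 6 | -6 since -6 = 6·-1. Therefore 6 | h(k+1).
This completes the induction.
Therefore the largest such d is 6.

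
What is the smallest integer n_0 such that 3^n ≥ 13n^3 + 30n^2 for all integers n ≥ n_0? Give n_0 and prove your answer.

At n = 8: 6561 < 8576, so the inequality fails and n_0 ≥ 9. We prove 3^n ≥ 13n^3 + 30n^2 for all n ≥ 9.
Base case (n = 9): 3^n = 19683 and 13n^3 + 30n^2 = 11907, so 19683 ≥ 11907.
Inductive step: assume the claim holds for n = m, so 3^m ≥ 13m^3 + 30m^2.
Then 3^(m + 1) = 3·(3^m) ≥ 3·(13m^3 + 30m^2).
Also, for m ≥ 9 we have 3·(13m^3 + 30m^2) ≥ 13(m+1)^3 + 30(m+1)^2, since 3·(13m^3 + 30m^2) − (13(m+1)^3 + 30(m+1)^2) = 26m^3 + 21m^2 - 99m - 43, which is nonnegative for all m ≥ 9.
Combining, 3^(m + 1) ≥ 13(m+1)^3 + 30(m+1)^2.
By the principle of mathematical induction, the result holds for all n ≥ 9.
Hence the smallest such n_0 is 9.

n_0 = 9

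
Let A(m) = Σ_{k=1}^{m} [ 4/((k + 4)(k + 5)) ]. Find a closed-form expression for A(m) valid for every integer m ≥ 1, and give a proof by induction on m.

A(m) = 4m/(5(m + 5))

We claim A(m) = 4m/(5(m + 5)) for all m ≥ 1.
For the base case m = 1: A(1) = 2/15, and the closed form gives 2/15. They agree.
Suppose the result is true for m = k, so A(k) = 4k/(5(k + 5)).
Then A(k+1) = A(k) + (4/((k + 5)(k + 6))) = (4k/(5(k + 5))) + (4/((k + 5)(k + 6))).
Simplifying, A(k+1) = 4(k + 1)/(5(k + 6)) = 4(k+1)/(5((k+1) + 5)),
which is the closed form with m = k+1.
By the principle of mathematical induction, the result holds for all m ≥ 1.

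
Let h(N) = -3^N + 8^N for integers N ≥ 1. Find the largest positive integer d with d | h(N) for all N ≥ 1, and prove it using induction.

d = 5

Computing the first values: h(1) = 5 and h(2) = 55; gcd(5, 55) = 5, so d ≤ 5.
We prove 5 | -3^N + 8^N for all N ≥ 1 by induction on N.
Base case (N = 1): h(1) = 5 = 5·(1), so 5 | h(1).
For the inductive step, assume it holds for an arbitrary r ≥ 1, i.e. 5 | h(r). Then
8^{r+1} − 3^{r+1} = 8·8^r − 3·3^r = 8·(8^r − 3^r) + (5)·3^r. The first term is divisible by 5 by the inductive hypothesis, and the second term (5)·3^r is divisible by 5 since 5 | 5. Hence 5 | h(r+1).
This completes the induction.
Therefore the largest such d is 5.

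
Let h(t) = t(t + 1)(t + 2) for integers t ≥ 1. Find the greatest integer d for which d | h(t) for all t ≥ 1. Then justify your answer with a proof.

d = 6

Computing the first values: h(1) = 6 and h(2) = 24; gcd(6, 24) = 6, so d ≤ 6.
We prove 6 | t(t + 1)(t + 2) for all t ≥ 1 by induction on t.
For the base case t = 1: h(1) = 6 = 6·(1), so 6 | h(1).
For the inductive step, assume it holds for an arbitrary k ≥ 1, i.e. 6 | h(k). Then
h(k+1) − h(k) = (k+1)·(k+2)·(k+3) − k·(k+1)·(k+2) = (k+1)·(k+2)·[(k+3) − k] = 3·(k+1)·(k+2). The product of 2 consecutive integers is divisible by (2)! = 2, so h(k+1) − h(k) is divisible by 3·2 = 6. By the inductive hypothesis 6 | h(k), hence 6 | h(k+1).
Hence, by induction on t, the claim holds for every t ≥ 1.
Therefore the largest such d is 6.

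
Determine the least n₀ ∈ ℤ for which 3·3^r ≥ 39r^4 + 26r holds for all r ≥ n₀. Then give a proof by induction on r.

At r = 11: 531441 < 571285, so the inequality fails and n₀ ≥ 12. We prove 3·3^r ≥ 39r^4 + 26r for all r ≥ 12.
Base case (r = 12): 3·3^r = 1594323 and 39r^4 + 26r = 809016, so 1594323 ≥ 809016.
For the inductive step, assume it holds for an arbitrary p ≥ 12, so 3·3^p ≥ 39p^4 + 26p.
Then 3·3^(p + 1) = 3·(3·3^p) ≥ 3·(39p^4 + 26p).
Also, for p ≥ 12 we have 3·(39p^4 + 26p) ≥ 39(p+1)^4 + 26(p+1), since 3·(39p^4 + 26p) − (39(p+1)^4 + 26(p+1)) = 78p^4 - 156p^3 - 234p^2 - 104p - 65, which is nonnegative for all p ≥ 12.
Combining, 3·3^(p + 1) ≥ 39(p+1)^4 + 26(p+1).
By induction, the statement is established for all r ≥ 12.
Hence the smallest such n₀ is 12.

n₀ = 12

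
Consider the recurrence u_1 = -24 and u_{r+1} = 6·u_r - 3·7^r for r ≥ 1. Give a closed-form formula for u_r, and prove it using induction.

Computing the first terms: u_1 = -24, u_2 = -165, u_3 = -1137. This suggests u_r = -3·6^(r - 1) - 3·7^r.
Base step (r = 1): the formula gives -24 = -24 = u_1.
For the inductive step, assume it holds for an arbitrary p ≥ 1, so u_p = -3·6^(p - 1) - 3·7^p.
Then u_{p+1} = 6·u_p - 3·7^p = 6·(-3·6^(p - 1) - 3·7^p) - 3·7^p = -3·6^p - 3·7^(p + 1) = -3·6^((p+1) - 1) - 3·7^(p+1),
which is the claimed formula at r = p+1.
Hence, by induction on r, the claim holds for every r ≥ 1.

u_r = -3·6^(r - 1) - 3·7^r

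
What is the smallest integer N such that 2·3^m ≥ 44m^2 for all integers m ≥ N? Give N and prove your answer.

N = 7

At m = 6: 1458 < 1584, so the inequality fails and N ≥ 7. We prove 2·3^m ≥ 44m^2 for all m ≥ 7.
Base step (m = 7): 2·3^m = 4374 and 44m^2 = 2156, so 4374 ≥ 2156.
Inductive step: suppose the statement holds for some r ≥ 7, so 2·3^r ≥ 44r^2.
Then 2·3^(r + 1) = 3·(2·3^r) ≥ 3·(44r^2).
Also, for r ≥ 7 we have 3·(44r^2) ≥ 44(r+1)^2, since 3 ≥ (1 + 1/r)^2 for all r ≥ 7.
Combining, 2·3^(r + 1) ≥ 44(r+1)^2.
This completes the induction.
Hence the smallest such N is 7.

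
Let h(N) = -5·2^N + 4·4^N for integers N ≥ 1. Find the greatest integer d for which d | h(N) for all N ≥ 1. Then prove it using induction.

d = 2

Computing the first values: h(1) = 6 and h(2) = 44; gcd(6, 44) = 2, so d ≤ 2.
We prove 2 | -5·2^N + 4·4^N for all N ≥ 1 by induction on N.
Base step (N = 1): h(1) = 6 = 2·(3), so 2 | h(1).
Inductive step: assume the claim holds for N = r, i.e. 2 | h(r). Then
h(r+1) − 4·h(r) = (-5·2^(r+1) + 4·4^(r+1)) − 4·(-5·2^r + 4·4^r) = (-5)·2^r·(2 − 4) = (10)·2^r. Since 2 | h(r) by the inductive hypothesis, 2 | 4·h(r); and 2 | 10 since 10 = 2·5. Therefore 2 | h(r+1).
This completes the induction.
Therefore the largest such d is 2.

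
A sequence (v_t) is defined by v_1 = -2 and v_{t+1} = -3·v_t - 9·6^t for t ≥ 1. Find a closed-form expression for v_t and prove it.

Computing the first terms: v_1 = -2, v_2 = -48, v_3 = -180. This suggests v_t = 4(-3)^(t - 1) - 6^t.
When t = 1: the formula gives -2 = -2 = v_1.
Inductive step: suppose the statement holds for some r ≥ 1, so v_r = 4(-3)^(r - 1) - 6^r.
Then v_{r+1} = -3·v_r - 9·6^r = -3·(4(-3)^(r - 1) - 6^r) - 9·6^r = 4(-3)^r - 6^(r + 1) = 4(-3)^((r+1) - 1) - 6^(r+1),
which is the claimed formula at t = r+1.
By the principle of mathematical induction, the result holds for all t ≥ 1.

v_t = 4(-3)^(t - 1) - 6^t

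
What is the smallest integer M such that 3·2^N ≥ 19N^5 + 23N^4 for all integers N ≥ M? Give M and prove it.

M = 27

At N = 26: 201326592 < 236256592, so the inequality fails and M ≥ 27. We prove 3·2^N ≥ 19N^5 + 23N^4 for all N ≥ 27.
For the base case N = 27: 3·2^N = 402653184 and 19N^5 + 23N^4 = 284852376, so 402653184 ≥ 284852376.
Inductive step: suppose the statement holds for some k ≥ 27, so 3·2^k ≥ 19k^5 + 23k^4.
Then 3·2^(k + 1) = 2·(3·2^k) ≥ 2·(19k^5 + 23k^4).
Also, for k ≥ 27 we have 2·(19k^5 + 23k^4) ≥ 19(k+1)^5 + 23(k+1)^4, since 2·(19k^5 + 23k^4) − (19(k+1)^5 + 23(k+1)^4) = 19k^5 - 72k^4 - 282k^3 - 328k^2 - 187k - 42, which is nonnegative for all k ≥ 27.
Combining, 3·2^(k + 1) ≥ 19(k+1)^5 + 23(k+1)^4.
By induction, the statement is established for all N ≥ 27.
Hence the smallest such M is 27.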